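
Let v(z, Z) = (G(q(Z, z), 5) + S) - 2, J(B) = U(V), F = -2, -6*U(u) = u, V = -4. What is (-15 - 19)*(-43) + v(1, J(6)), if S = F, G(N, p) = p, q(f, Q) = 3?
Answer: 1463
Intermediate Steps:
U(u) = -u/6
S = -2
J(B) = 2/3 (J(B) = -1/6*(-4) = 2/3)
v(z, Z) = 1 (v(z, Z) = (5 - 2) - 2 = 3 - 2 = 1)
(-15 - 19)*(-43) + v(1, J(6)) = (-15 - 19)*(-43) + 1 = -34*(-43) + 1 = 1462 + 1 = 1463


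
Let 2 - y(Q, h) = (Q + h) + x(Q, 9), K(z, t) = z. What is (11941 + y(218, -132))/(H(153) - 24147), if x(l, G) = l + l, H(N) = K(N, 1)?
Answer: -1269/2666 ≈ -0.47599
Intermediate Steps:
H(N) = N
x(l, G) = 2*l
y(Q, h) = 2 - h - 3*Q (y(Q, h) = 2 - ((Q + h) + 2*Q) = 2 - (h + 3*Q) = 2 + (-h - 3*Q) = 2 - h - 3*Q)
(11941 + y(218, -132))/(H(153) - 24147) = (11941 + (2 - 1*(-132) - 3*218))/(153 - 24147) = (11941 + (2 + 132 - 654))/(-23994) = (11941 - 520)*(-1/23994) = 11421*(-1/23994) = -1269/2666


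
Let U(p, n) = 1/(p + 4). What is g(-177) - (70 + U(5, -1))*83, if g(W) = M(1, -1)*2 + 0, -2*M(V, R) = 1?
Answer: -52382/9 ≈ -5820.2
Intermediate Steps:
U(p, n) = 1/(4 + p)
M(V, R) = -½ (M(V, R) = -½*1 = -½)
g(W) = -1 (g(W) = -½*2 + 0 = -1 + 0 = -1)
g(-177) - (70 + U(5, -1))*83 = -1 - (70 + 1/(4 + 5))*83 = -1 - (70 + 1/9)*83 = -1 - (70 + ⅑)*83 = -1 - 631*83/9 = -1 - 1*52373/9 = -1 - 52373/9 = -52382/9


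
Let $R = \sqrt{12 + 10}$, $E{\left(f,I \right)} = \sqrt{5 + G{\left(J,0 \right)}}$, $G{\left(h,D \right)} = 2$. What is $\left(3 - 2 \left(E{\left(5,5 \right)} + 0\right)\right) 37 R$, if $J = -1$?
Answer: $- 74 \sqrt{154} + 111 \sqrt{22} \approx -397.68$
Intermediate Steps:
$E{\left(f,I \right)} = \sqrt{7}$ ($E{\left(f,I \right)} = \sqrt{5 + 2} = \sqrt{7}$)
$R = \sqrt{22} \approx 4.6904$
$\left(3 - 2 \left(E{\left(5,5 \right)} + 0\right)\right) 37 R = \left(3 - 2 \left(\sqrt{7} + 0\right)\right) 37 \sqrt{22} = \left(3 - 2 \sqrt{7}\right) 37 \sqrt{22} = \left(111 - 74 \sqrt{7}\right) \sqrt{22} = \sqrt{22} \left(111 - 74 \sqrt{7}\right)$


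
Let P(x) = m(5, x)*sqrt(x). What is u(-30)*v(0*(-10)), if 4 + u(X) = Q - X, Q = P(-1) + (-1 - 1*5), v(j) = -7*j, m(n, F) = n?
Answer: 0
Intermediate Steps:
P(x) = 5*sqrt(x)
Q = -6 + 5*I (Q = 5*sqrt(-1) + (-1 - 1*5) = 5*I + (-1 - 5) = 5*I - 6 = -6 + 5*I ≈ -6.0 + 5.0*I)
u(X) = -10 - X + 5*I (u(X) = -4 + ((-6 + 5*I) - X) = -4 + (-6 - X + 5*I) = -10 - X + 5*I)
u(-30)*v(0*(-10)) = (-10 - 1*(-30) + 5*I)*(-0*(-10)) = (-10 + 30 + 5*I)*(-7*0) = (20 + 5*I)*0 = 0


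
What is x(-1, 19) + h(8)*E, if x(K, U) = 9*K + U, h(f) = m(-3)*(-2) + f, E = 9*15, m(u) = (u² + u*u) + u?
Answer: -2960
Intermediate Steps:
m(u) = u + 2*u² (m(u) = (u² + u²) + u = 2*u² + u = u + 2*u²)
E = 135
h(f) = -30 + f (h(f) = -3*(1 + 2*(-3))*(-2) + f = -3*(1 - 6)*(-2) + f = -3*(-5)*(-2) + f = 15*(-2) + f = -30 + f)
x(K, U) = U + 9*K
x(-1, 19) + h(8)*E = (19 + 9*(-1)) + (-30 + 8)*135 = (19 - 9) - 22*135 = 10 - 2970 = -2960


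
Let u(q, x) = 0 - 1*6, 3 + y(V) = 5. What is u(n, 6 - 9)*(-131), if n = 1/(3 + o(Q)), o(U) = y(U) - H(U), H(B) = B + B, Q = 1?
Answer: 786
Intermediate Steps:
H(B) = 2*B
y(V) = 2 (y(V) = -3 + 5 = 2)
o(U) = 2 - 2*U
n = ⅓ (n = 1/(3 + (2 - 2*1)) = 1/(3 + (2 - 2)) = 1/(3 + 0) = 1/3 = ⅓ ≈ 0.33333)
u(q, x) = -6 (u(q, x) = 0 - 6 = -6)
u(n, 6 - 9)*(-131) = -6*(-131) = 786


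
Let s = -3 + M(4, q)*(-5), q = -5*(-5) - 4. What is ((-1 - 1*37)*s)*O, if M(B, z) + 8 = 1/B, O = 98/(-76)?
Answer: 7007/4 ≈ 1751.8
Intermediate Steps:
q = 21 (q = 25 - 4 = 21)
O = -49/38 (O = 98*(-1/76) = -49/38 ≈ -1.2895)
M(B, z) = -8 + 1/B
s = 143/4 (s = -3 + (-8 + 1/4)*(-5) = -3 + (-8 + ¼)*(-5) = -3 - 31/4*(-5) = -3 + 155/4 = 143/4 ≈ 35.750)
((-1 - 1*37)*s)*O = ((-1 - 1*37)*(143/4))*(-49/38) = ((-1 - 37)*(143/4))*(-49/38) = -38*143/4*(-49/38) = -2717/2*(-49/38) = 7007/4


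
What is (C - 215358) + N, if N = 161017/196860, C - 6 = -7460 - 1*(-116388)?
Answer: -20950467623/196860 ≈ -1.0642e+5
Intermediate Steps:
C = 108934 (C = 6 + (-7460 - 1*(-116388)) = 6 + (-7460 + 116388) = 6 + 108928 = 108934)
N = 161017/196860 (N = 161017*(1/196860) = 161017/196860 ≈ 0.81793)
(C - 215358) + N = (108934 - 215358) + 161017/196860 = -106424 + 161017/196860 = -20950467623/196860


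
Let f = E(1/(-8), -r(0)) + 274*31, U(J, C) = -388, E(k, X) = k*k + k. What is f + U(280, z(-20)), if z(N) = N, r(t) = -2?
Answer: 518777/64 ≈ 8105.9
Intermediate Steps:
E(k, X) = k + k² (E(k, X) = k² + k = k + k²)
f = 543609/64 (f = (1 + 1/(-8))/(-8) + 274*31 = -(1 - ⅛)/8 + 8494 = -⅛*7/8 + 8494 = -7/64 + 8494 = 543609/64 ≈ 8493.9)
f + U(280, z(-20)) = 543609/64 - 388 = 518777/64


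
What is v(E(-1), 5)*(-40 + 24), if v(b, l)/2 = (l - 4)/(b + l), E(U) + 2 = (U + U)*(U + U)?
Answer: -32/7 ≈ -4.5714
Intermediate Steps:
E(U) = -2 + 4*U² (E(U) = -2 + (U + U)*(U + U) = -2 + (2*U)*(2*U) = -2 + 4*U²)
v(b, l) = 2*(-4 + l)/(b + l) (v(b, l) = 2*((l - 4)/(b + l)) = 2*((-4 + l)/(b + l)) = 2*(-4 + l)/(b + l))
v(E(-1), 5)*(-40 + 24) = (2*(-4 + 5)/((-2 + 4*(-1)²) + 5))*(-40 + 24) = (2*1/((-2 + 4*1) + 5))*(-16) = (2*1/((-2 + 4) + 5))*(-16) = (2*1/(2 + 5))*(-16) = (2*1/7)*(-16) = (2*(⅐)*1)*(-16) = (2/7)*(-16) = -32/7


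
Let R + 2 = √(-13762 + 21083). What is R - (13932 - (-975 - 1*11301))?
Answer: -26210 + √7321 ≈ -26124.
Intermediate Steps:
R = -2 + √7321 (R = -2 + √(-13762 + 21083) = -2 + √7321 ≈ 83.563)
R - (13932 - (-975 - 1*11301)) = (-2 + √7321) - (13932 - (-975 - 1*11301)) = (-2 + √7321) - (13932 - (-975 - 11301)) = (-2 + √7321) - (13932 - 1*(-12276)) = (-2 + √7321) - (13932 + 12276) = (-2 + √7321) - 1*26208 = (-2 + √7321) - 26208 = -26210 + √7321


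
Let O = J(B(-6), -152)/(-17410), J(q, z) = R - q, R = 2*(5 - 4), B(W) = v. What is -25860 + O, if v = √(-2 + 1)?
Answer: -225111301/8705 + I/17410 ≈ -25860.0 + 5.7438e-5*I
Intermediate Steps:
v = I (v = √(-1) = I ≈ 1.0*I)
B(W) = I
R = 2 (R = 2*1 = 2)
J(q, z) = 2 - q
O = -1/8705 + I/17410 (O = (2 - I)/(-17410) = (2 - I)*(-1/17410) = -1/8705 + I/17410 ≈ -0.00011488 + 5.7438e-5*I)
-25860 + O = -25860 + (-1/8705 + I/17410) = -225111301/8705 + I/17410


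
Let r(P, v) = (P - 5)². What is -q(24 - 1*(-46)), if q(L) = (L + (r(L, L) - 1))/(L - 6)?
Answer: -2147/32 ≈ -67.094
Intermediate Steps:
r(P, v) = (-5 + P)²
q(L) = (-1 + L + (-5 + L)²)/(-6 + L) (q(L) = (L + ((-5 + L)² - 1))/(L - 6) = (L + (-1 + (-5 + L)²))/(-6 + L) = (-1 + L + (-5 + L)²)/(-6 + L))
-q(24 - 1*(-46)) = -(-1 + (24 - 1*(-46)) + (-5 + (24 - 1*(-46)))²)/(-6 + (24 - 1*(-46))) = -(-1 + (24 + 46) + (-5 + (24 + 46))²)/(-6 + (24 + 46)) = -(-1 + 70 + (-5 + 70)²)/(-6 + 70) = -(-1 + 70 + 65²)/64 = -(-1 + 70 + 4225)/64 = -4294/64 = -1*2147/32 = -2147/32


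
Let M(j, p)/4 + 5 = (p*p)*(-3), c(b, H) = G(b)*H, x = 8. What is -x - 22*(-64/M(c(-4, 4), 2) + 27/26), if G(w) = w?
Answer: -11393/221 ≈ -51.552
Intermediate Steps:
c(b, H) = H*b (c(b, H) = b*H = H*b)
M(j, p) = -20 - 12*p² (M(j, p) = -20 + 4*((p*p)*(-3)) = -20 + 4*(p²*(-3)) = -20 + 4*(-3*p²) = -20 - 12*p²)
-x - 22*(-64/M(c(-4, 4), 2) + 27/26) = -1*8 - 22*(-64/(-20 - 12*2²) + 27/26) = -8 - 22*(-64/(-20 - 12*4) + 27*(1/26)) = -8 - 22*(-64/(-20 - 48) + 27/26) = -8 - 22*(-64/(-68) + 27/26) = -8 - 22*(-64*(-1/68) + 27/26) = -8 - 22*(16/17 + 27/26) = -8 - 22*875/442 = -8 - 9625/221 = -11393/221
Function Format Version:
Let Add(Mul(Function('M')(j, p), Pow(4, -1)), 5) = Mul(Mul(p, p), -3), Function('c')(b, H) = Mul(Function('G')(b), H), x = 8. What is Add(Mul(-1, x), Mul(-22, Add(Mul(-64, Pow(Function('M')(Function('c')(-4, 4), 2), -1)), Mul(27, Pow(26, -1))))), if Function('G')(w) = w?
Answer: Rational(-11393, 221) ≈ -51.552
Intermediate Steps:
Function('c')(b, H) = Mul(H, b) (Function('c')(b, H) = Mul(b, H) = Mul(H, b))
Function('M')(j, p) = Add(-20, Mul(-12, Pow(p, 2))) (Function('M')(j, p) = Add(-20, Mul(4, Mul(Mul(p, p), -3))) = Add(-20, Mul(4, Mul(Pow(p, 2), -3))) = Add(-20, Mul(4, Mul(-3, Pow(p, 2)))) = Add(-20, Mul(-12, Pow(p, 2))))
Add(Mul(-1, x), Mul(-22, Add(Mul(-64, Pow(Function('M')(Function('c')(-4, 4), 2), -1)), Mul(27, Pow(26, -1))))) = Add(Mul(-1, 8), Mul(-22, Add(Mul(-64, Pow(Add(-20, Mul(-12, Pow(2, 2))), -1)), Mul(27, Pow(26, -1))))) = Add(-8, Mul(-22, Add(Mul(-64, Pow(Add(-20, Mul(-12, 4)), -1)), Mul(27, Rational(1, 26))))) = Add(-8, Mul(-22, Add(Mul(-64, Pow(Add(-20, -48), -1)), Rational(27, 26)))) = Add(-8, Mul(-22, Add(Mul(-64, Pow(-68, -1)), Rational(27, 26)))) = Add(-8, Mul(-22, Add(Mul(-64, Rational(-1, 68)), Rational(27, 26)))) = Add(-8, Mul(-22, Add(Rational(16, 17), Rational(27, 26)))) = Add(-8, Mul(-22, Rational(875, 442))) = Add(-8, Rational(-9625, 221)) = Rational(-11393, 221)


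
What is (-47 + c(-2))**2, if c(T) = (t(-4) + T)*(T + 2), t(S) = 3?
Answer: 2209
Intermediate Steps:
c(T) = (2 + T)*(3 + T) (c(T) = (3 + T)*(T + 2) = (3 + T)*(2 + T) = (2 + T)*(3 + T))
(-47 + c(-2))**2 = (-47 + (6 + (-2)**2 + 5*(-2)))**2 = (-47 + (6 + 4 - 10))**2 = (-47 + 0)**2 = (-47)**2 = 2209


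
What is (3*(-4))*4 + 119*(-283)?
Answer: -33725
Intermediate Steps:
(3*(-4))*4 + 119*(-283) = -12*4 - 33677 = -48 - 33677 = -33725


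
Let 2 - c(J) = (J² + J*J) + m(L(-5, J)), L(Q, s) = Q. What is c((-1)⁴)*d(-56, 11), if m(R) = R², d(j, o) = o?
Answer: -275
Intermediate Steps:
c(J) = -23 - 2*J² (c(J) = 2 - ((J² + J*J) + (-5)²) = 2 - ((J² + J²) + 25) = 2 - (2*J² + 25) = 2 - (25 + 2*J²) = 2 + (-25 - 2*J²) = -23 - 2*J²)
c((-1)⁴)*d(-56, 11) = (-23 - 2*((-1)⁴)²)*11 = (-23 - 2*1²)*11 = (-23 - 2*1)*11 = (-23 - 2)*11 = -25*11 = -275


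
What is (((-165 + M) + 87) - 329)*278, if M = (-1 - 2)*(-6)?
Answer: -108142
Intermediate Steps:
M = 18 (M = -3*(-6) = 18)
(((-165 + M) + 87) - 329)*278 = (((-165 + 18) + 87) - 329)*278 = ((-147 + 87) - 329)*278 = (-60 - 329)*278 = -389*278 = -108142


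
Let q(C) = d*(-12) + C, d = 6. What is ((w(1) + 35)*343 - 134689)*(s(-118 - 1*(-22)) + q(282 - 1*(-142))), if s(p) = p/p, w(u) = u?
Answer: -43186373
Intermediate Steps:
s(p) = 1
q(C) = -72 + C (q(C) = 6*(-12) + C = -72 + C)
((w(1) + 35)*343 - 134689)*(s(-118 - 1*(-22)) + q(282 - 1*(-142))) = ((1 + 35)*343 - 134689)*(1 + (-72 + (282 - 1*(-142)))) = (36*343 - 134689)*(1 + (-72 + (282 + 142))) = (12348 - 134689)*(1 + (-72 + 424)) = -122341*(1 + 352) = -122341*353 = -43186373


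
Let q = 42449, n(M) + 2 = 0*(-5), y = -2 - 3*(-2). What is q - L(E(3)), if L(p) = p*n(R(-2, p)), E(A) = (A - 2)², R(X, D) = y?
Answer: 42451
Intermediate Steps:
y = 4 (y = -2 + 6 = 4)
R(X, D) = 4
n(M) = -2 (n(M) = -2 + 0*(-5) = -2 + 0 = -2)
E(A) = (-2 + A)²
L(p) = -2*p (L(p) = p*(-2) = -2*p)
q - L(E(3)) = 42449 - (-2)*(-2 + 3)² = 42449 - (-2)*1² = 42449 - (-2) = 42449 - 1*(-2) = 42449 + 2 = 42451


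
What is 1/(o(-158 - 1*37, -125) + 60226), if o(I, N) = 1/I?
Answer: 195/11744069 ≈ 1.6604e-5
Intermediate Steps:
1/(o(-158 - 1*37, -125) + 60226) = 1/(1/(-158 - 1*37) + 60226) = 1/(1/(-158 - 37) + 60226) = 1/(1/(-195) + 60226) = 1/(-1/195 + 60226) = 1/(11744069/195) = 195/11744069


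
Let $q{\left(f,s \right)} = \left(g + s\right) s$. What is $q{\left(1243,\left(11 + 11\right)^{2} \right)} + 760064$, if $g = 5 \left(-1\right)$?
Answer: $991900$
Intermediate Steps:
$g = -5$
$q{\left(f,s \right)} = s \left(-5 + s\right)$ ($q{\left(f,s \right)} = \left(-5 + s\right) s = s \left(-5 + s\right)$)
$q{\left(1243,\left(11 + 11\right)^{2} \right)} + 760064 = \left(11 + 11\right)^{2} \left(-5 + \left(11 + 11\right)^{2}\right) + 760064 = 22^{2} \left(-5 + 22^{2}\right) + 760064 = 484 \left(-5 + 484\right) + 760064 = 484 \cdot 479 + 760064 = 231836 + 760064 = 991900$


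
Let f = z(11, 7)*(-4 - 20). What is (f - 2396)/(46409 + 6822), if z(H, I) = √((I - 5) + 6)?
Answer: -2396/53231 - 48*√2/53231 ≈ -0.046287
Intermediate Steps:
z(H, I) = √(1 + I) (z(H, I) = √((-5 + I) + 6) = √(1 + I))
f = -48*√2 (f = √(1 + 7)*(-4 - 20) = √8*(-24) = (2*√2)*(-24) = -48*√2 ≈ -67.882)
(f - 2396)/(46409 + 6822) = (-48*√2 - 2396)/(46409 + 6822) = (-2396 - 48*√2)/53231 = (-2396 - 48*√2)*(1/53231) = -2396/53231 - 48*√2/53231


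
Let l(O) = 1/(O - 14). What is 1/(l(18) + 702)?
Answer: 4/2809 ≈ 0.0014240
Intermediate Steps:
l(O) = 1/(-14 + O)
1/(l(18) + 702) = 1/(1/(-14 + 18) + 702) = 1/(1/4 + 702) = 1/(¼ + 702) = 1/(2809/4) = 4/2809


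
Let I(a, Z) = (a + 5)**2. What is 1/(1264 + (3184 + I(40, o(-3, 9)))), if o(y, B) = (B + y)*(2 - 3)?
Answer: 1/6473 ≈ 0.00015449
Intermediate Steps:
o(y, B) = -B - y (o(y, B) = (B + y)*(-1) = -B - y)
I(a, Z) = (5 + a)**2
1/(1264 + (3184 + I(40, o(-3, 9)))) = 1/(1264 + (3184 + (5 + 40)**2)) = 1/(1264 + (3184 + 45**2)) = 1/(1264 + (3184 + 2025)) = 1/(1264 + 5209) = 1/6473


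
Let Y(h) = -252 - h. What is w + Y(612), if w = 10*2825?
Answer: 27386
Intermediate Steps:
w = 28250
w + Y(612) = 28250 + (-252 - 1*612) = 28250 + (-252 - 612) = 28250 - 864 = 27386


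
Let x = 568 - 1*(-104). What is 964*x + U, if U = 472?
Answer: 648280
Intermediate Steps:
x = 672 (x = 568 + 104 = 672)
964*x + U = 964*672 + 472 = 647808 + 472 = 648280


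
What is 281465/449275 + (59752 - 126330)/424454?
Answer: 8955711416/19069657085 ≈ 0.46963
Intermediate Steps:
281465/449275 + (59752 - 126330)/424454 = 281465*(1/449275) - 66578*1/424454 = 56293/89855 - 33289/212227 = 8955711416/19069657085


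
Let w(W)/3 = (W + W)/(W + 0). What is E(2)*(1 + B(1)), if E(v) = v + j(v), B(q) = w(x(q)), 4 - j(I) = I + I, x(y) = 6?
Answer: 14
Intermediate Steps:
w(W) = 6 (w(W) = 3*((W + W)/(W + 0)) = 3*((2*W)/W) = 3*2 = 6)
j(I) = 4 - 2*I (j(I) = 4 - (I + I) = 4 - 2*I)
B(q) = 6
E(v) = 4 - v (E(v) = v + (4 - 2*v) = 4 - v)
E(2)*(1 + B(1)) = (4 - 1*2)*(1 + 6) = (4 - 2)*7 = 2*7 = 14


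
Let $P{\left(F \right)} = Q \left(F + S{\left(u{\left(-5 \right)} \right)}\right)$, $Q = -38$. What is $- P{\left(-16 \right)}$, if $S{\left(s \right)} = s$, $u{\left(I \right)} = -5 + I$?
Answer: $-988$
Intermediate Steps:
$P{\left(F \right)} = 380 - 38 F$ ($P{\left(F \right)} = - 38 \left(F - 10\right) = - 38 \left(-10 + F\right) = 380 - 38 F$)
$- P{\left(-16 \right)} = - (380 - -608) = - (380 + 608) = \left(-1\right) 988 = -988$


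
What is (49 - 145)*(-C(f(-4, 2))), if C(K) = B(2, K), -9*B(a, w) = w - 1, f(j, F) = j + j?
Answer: 96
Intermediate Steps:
f(j, F) = 2*j
B(a, w) = 1/9 - w/9 (B(a, w) = -(w - 1)/9 = -(-1 + w)/9 = 1/9 - w/9)
C(K) = 1/9 - K/9
(49 - 145)*(-C(f(-4, 2))) = (49 - 145)*(-(1/9 - 2*(-4)/9)) = -(-96)*(1/9 - 1/9*(-8)) = -(-96)*(1/9 + 8/9) = -(-96) = -96*(-1) = 96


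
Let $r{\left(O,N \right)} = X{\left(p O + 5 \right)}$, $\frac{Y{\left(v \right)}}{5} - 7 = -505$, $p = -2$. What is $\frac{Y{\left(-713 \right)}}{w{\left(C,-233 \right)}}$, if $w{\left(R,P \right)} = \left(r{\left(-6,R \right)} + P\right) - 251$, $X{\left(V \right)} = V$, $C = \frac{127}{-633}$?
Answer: $\frac{2490}{467} \approx 5.3319$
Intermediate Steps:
$C = - \frac{127}{633}$ ($C = 127 \left(- \frac{1}{633}\right) = - \frac{127}{633} \approx -0.20063$)
$Y{\left(v \right)} = -2490$ ($Y{\left(v \right)} = 35 + 5 \left(-505\right) = 35 - 2525 = -2490$)
$r{\left(O,N \right)} = 5 - 2 O$ ($r{\left(O,N \right)} = - 2 O + 5 = 5 - 2 O$)
$w{\left(R,P \right)} = -234 + P$ ($w{\left(R,P \right)} = \left(\left(5 - -12\right) + P\right) - 251 = \left(\left(5 + 12\right) + P\right) - 251 = \left(17 + P\right) - 251 = -234 + P$)
$\frac{Y{\left(-713 \right)}}{w{\left(C,-233 \right)}} = - \frac{2490}{-234 - 233} = - \frac{2490}{-467} = \left(-2490\right) \left(- \frac{1}{467}\right) = \frac{2490}{467}$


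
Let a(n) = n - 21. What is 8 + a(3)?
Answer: -10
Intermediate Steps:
a(n) = -21 + n
8 + a(3) = 8 + (-21 + 3) = 8 - 18 = -10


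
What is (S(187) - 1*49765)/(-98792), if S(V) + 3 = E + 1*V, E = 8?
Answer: 49573/98792 ≈ 0.50179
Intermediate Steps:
S(V) = 5 + V (S(V) = -3 + (8 + 1*V) = -3 + (8 + V) = 5 + V)
(S(187) - 1*49765)/(-98792) = ((5 + 187) - 1*49765)/(-98792) = (192 - 49765)*(-1/98792) = -49573*(-1/98792) = 49573/98792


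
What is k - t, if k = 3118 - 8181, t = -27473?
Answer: 22410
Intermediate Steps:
k = -5063
k - t = -5063 - 1*(-27473) = -5063 + 27473 = 22410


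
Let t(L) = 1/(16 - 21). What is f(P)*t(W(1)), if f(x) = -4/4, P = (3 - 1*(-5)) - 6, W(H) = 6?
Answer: ⅕ ≈ 0.20000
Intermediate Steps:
P = 2 (P = (3 + 5) - 6 = 8 - 6 = 2)
t(L) = -⅕ (t(L) = 1/(-5) = -⅕)
f(x) = -1 (f(x) = -4*¼ = -1)
f(P)*t(W(1)) = -1*(-⅕) = ⅕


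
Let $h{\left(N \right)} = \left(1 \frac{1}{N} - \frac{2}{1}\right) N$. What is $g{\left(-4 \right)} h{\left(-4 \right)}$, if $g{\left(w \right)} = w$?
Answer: $-36$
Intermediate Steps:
$h{\left(N \right)} = N \left(-2 + \frac{1}{N}\right)$ ($h{\left(N \right)} = \left(\frac{1}{N} - 2\right) N = \left(-2 + \frac{1}{N}\right) N = N \left(-2 + \frac{1}{N}\right)$)
$g{\left(-4 \right)} h{\left(-4 \right)} = - 4 \left(1 - -8\right) = - 4 \left(1 + 8\right) = \left(-4\right) 9 = -36$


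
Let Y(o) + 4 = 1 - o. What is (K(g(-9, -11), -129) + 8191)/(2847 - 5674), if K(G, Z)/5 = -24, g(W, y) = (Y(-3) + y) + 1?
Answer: -8071/2827 ≈ -2.8550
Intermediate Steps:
Y(o) = -3 - o (Y(o) = -4 + (1 - o) = -3 - o)
g(W, y) = 1 + y (g(W, y) = ((-3 - 1*(-3)) + y) + 1 = ((-3 + 3) + y) + 1 = (0 + y) + 1 = y + 1 = 1 + y)
K(G, Z) = -120 (K(G, Z) = 5*(-24) = -120)
(K(g(-9, -11), -129) + 8191)/(2847 - 5674) = (-120 + 8191)/(2847 - 5674) = 8071/(-2827) = 8071*(-1/2827) = -8071/2827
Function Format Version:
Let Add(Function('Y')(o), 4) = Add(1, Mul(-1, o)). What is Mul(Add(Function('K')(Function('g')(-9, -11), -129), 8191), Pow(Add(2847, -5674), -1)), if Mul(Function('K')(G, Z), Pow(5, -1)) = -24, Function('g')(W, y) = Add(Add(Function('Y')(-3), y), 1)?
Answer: Rational(-8071, 2827) ≈ -2.8550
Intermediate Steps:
Function('Y')(o) = Add(-3, Mul(-1, o)) (Function('Y')(o) = Add(-4, Add(1, Mul(-1, o))) = Add(-3, Mul(-1, o)))
Function('g')(W, y) = Add(1, y) (Function('g')(W, y) = Add(Add(Add(-3, Mul(-1, -3)), y), 1) = Add(Add(Add(-3, 3), y), 1) = Add(Add(0, y), 1) = Add(y, 1) = Add(1, y))
Function('K')(G, Z) = -120 (Function('K')(G, Z) = Mul(5, -24) = -120)
Mul(Add(Function('K')(Function('g')(-9, -11), -129), 8191), Pow(Add(2847, -5674), -1)) = Mul(Add(-120, 8191), Pow(Add(2847, -5674), -1)) = Mul(8071, Pow(-2827, -1)) = Mul(8071, Rational(-1, 2827)) = Rational(-8071, 2827)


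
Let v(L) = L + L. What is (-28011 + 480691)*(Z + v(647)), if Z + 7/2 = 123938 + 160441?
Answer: 129316869260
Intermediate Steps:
v(L) = 2*L
Z = 568751/2 (Z = -7/2 + (123938 + 160441) = -7/2 + 284379 = 568751/2 ≈ 2.8438e+5)
(-28011 + 480691)*(Z + v(647)) = (-28011 + 480691)*(568751/2 + 2*647) = 452680*(568751/2 + 1294) = 452680*(571339/2) = 129316869260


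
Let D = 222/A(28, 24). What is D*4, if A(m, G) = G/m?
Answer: 1036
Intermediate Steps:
D = 259 (D = 222/((24/28)) = 222/((24*(1/28))) = 222/(6/7) = 222*(7/6) = 259)
D*4 = 259*4 = 1036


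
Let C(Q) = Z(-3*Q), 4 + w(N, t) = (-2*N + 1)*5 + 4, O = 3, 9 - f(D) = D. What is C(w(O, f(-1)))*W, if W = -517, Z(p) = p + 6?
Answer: -41877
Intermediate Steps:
f(D) = 9 - D
Z(p) = 6 + p
w(N, t) = 5 - 10*N (w(N, t) = -4 + ((-2*N + 1)*5 + 4) = -4 + ((1 - 2*N)*5 + 4) = -4 + ((5 - 10*N) + 4) = -4 + (9 - 10*N) = 5 - 10*N)
C(Q) = 6 - 3*Q
C(w(O, f(-1)))*W = (6 - 3*(5 - 10*3))*(-517) = (6 - 3*(5 - 30))*(-517) = (6 - 3*(-25))*(-517) = (6 + 75)*(-517) = 81*(-517) = -41877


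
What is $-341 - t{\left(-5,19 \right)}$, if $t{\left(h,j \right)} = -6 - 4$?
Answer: $-331$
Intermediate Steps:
$t{\left(h,j \right)} = -10$ ($t{\left(h,j \right)} = -6 - 4 = -10$)
$-341 - t{\left(-5,19 \right)} = -341 - -10 = -341 + 10 = -331$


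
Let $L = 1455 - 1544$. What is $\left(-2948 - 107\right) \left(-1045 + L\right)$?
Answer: $3464370$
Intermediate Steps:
$L = -89$ ($L = 1455 - 1544 = -89$)
$\left(-2948 - 107\right) \left(-1045 + L\right) = \left(-2948 - 107\right) \left(-1045 - 89\right) = \left(-3055\right) \left(-1134\right) = 3464370$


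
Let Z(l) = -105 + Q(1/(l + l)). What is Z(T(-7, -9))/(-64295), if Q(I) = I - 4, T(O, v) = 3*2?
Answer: 1307/771540 ≈ 0.0016940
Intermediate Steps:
T(O, v) = 6
Q(I) = -4 + I
Z(l) = -109 + 1/(2*l) (Z(l) = -105 + (-4 + 1/(l + l)) = -105 + (-4 + 1/(2*l)) = -109 + 1/(2*l))
Z(T(-7, -9))/(-64295) = (-109 + (½)/6)/(-64295) = (-109 + (½)*(⅙))*(-1/64295) = (-109 + 1/12)*(-1/64295) = -1307/12*(-1/64295) = 1307/771540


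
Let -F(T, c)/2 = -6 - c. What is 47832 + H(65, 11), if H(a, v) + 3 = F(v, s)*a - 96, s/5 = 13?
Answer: 56963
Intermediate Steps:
s = 65 (s = 5*13 = 65)
F(T, c) = 12 + 2*c (F(T, c) = -2*(-6 - c) = 12 + 2*c)
H(a, v) = -99 + 142*a (H(a, v) = -3 + ((12 + 2*65)*a - 96) = -3 + ((12 + 130)*a - 96) = -3 + (142*a - 96) = -3 + (-96 + 142*a) = -99 + 142*a)
47832 + H(65, 11) = 47832 + (-99 + 142*65) = 47832 + (-99 + 9230) = 47832 + 9131 = 56963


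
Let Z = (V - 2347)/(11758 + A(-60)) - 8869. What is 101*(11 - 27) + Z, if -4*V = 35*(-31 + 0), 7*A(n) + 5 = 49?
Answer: -3453817121/329400 ≈ -10485.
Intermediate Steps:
A(n) = 44/7 (A(n) = -5/7 + (⅐)*49 = -5/7 + 7 = 44/7)
V = 1085/4 (V = -35*(-31 + 0)/4 = -35*(-31)/4 = -¼*(-1085) = 1085/4 ≈ 271.25)
Z = -2921506721/329400 (Z = (1085/4 - 2347)/(11758 + 44/7) - 8869 = -8303/(4*82350/7) - 8869 = -8303/4*7/82350 - 8869 = -58121/329400 - 8869 = -2921506721/329400 ≈ -8869.2)
101*(11 - 27) + Z = 101*(11 - 27) - 2921506721/329400 = 101*(-16) - 2921506721/329400 = -1616 - 2921506721/329400 = -3453817121/329400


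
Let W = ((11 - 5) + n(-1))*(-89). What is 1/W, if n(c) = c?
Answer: -1/445 ≈ -0.0022472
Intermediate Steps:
W = -445 (W = ((11 - 5) - 1)*(-89) = (6 - 1)*(-89) = 5*(-89) = -445)
1/W = 1/(-445) = -1/445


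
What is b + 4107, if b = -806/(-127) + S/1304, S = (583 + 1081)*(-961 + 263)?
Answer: 66712017/20701 ≈ 3222.6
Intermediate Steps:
S = -1161472 (S = 1664*(-698) = -1161472)
b = -18306990/20701 (b = -806/(-127) - 1161472/1304 = -806*(-1/127) - 1161472*1/1304 = 806/127 - 145184/163 = -18306990/20701 ≈ -884.35)
b + 4107 = -18306990/20701 + 4107 = 66712017/20701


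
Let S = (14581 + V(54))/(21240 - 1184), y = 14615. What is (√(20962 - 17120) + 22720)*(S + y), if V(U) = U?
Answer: 832497933000/2507 + 293133075*√3842/20056 ≈ 3.3298e+8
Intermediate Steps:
S = 14635/20056 (S = (14581 + 54)/(21240 - 1184) = 14635/20056 ≈ 0.72971)
(√(20962 - 17120) + 22720)*(S + y) = (√(20962 - 17120) + 22720)*(14635/20056 + 14615) = (√3842 + 22720)*(293133075/20056) = (22720 + √3842)*(293133075/20056) = 832497933000/2507 + 293133075*√3842/20056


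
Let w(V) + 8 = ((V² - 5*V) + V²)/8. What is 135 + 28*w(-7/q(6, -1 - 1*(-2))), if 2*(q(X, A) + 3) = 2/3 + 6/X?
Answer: -12248/169 ≈ -72.473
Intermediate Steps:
q(X, A) = -8/3 + 3/X (q(X, A) = -3 + (2/3 + 6/X)/2 = -3 + (2*(⅓) + 6/X)/2 = -3 + (⅔ + 6/X)/2 = -3 + (⅓ + 3/X) = -8/3 + 3/X)
w(V) = -8 - 5*V/8 + V²/4 (w(V) = -8 + ((V² - 5*V) + V²)/8 = -8 + (-5*V + 2*V²)*(⅛) = -8 + (-5*V/8 + V²/4) = -8 - 5*V/8 + V²/4)
135 + 28*w(-7/q(6, -1 - 1*(-2))) = 135 + 28*(-8 - (-35)/(8*(-8/3 + 3/6)) + (-7/(-8/3 + 3/6))²/4) = 135 + 28*(-8 - (-35)/(8*(-8/3 + 3*(⅙))) + (-7/(-8/3 + 3*(⅙)))²/4) = 135 + 28*(-8 - (-35)/(8*(-8/3 + ½)) + (-7/(-8/3 + ½))²/4) = 135 + 28*(-8 - (-35)/(8*(-13/6)) + (-7/(-13/6))²/4) = 135 + 28*(-8 - (-35)*(-6)/(8*13) + (-7*(-6/13))²/4) = 135 + 28*(-8 - 5/8*42/13 + (42/13)²/4) = 135 + 28*(-8 - 105/52 + (¼)*(1764/169)) = 135 + 28*(-8 - 105/52 + 441/169) = 135 + 28*(-5009/676) = 135 - 35063/169 = -12248/169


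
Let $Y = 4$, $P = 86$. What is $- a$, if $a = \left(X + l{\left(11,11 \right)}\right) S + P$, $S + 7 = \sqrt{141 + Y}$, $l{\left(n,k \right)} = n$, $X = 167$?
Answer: $1160 - 178 \sqrt{145} \approx -983.4$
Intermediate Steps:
$S = -7 + \sqrt{145}$ ($S = -7 + \sqrt{141 + 4} = -7 + \sqrt{145} \approx 5.0416$)
$a = -1160 + 178 \sqrt{145}$ ($a = \left(167 + 11\right) \left(-7 + \sqrt{145}\right) + 86 = 178 \left(-7 + \sqrt{145}\right) + 86 = \left(-1246 + 178 \sqrt{145}\right) + 86 = -1160 + 178 \sqrt{145} \approx 983.4$)
$- a = - (-1160 + 178 \sqrt{145}) = 1160 - 178 \sqrt{145}$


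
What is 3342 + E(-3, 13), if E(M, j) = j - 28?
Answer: 3327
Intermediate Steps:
E(M, j) = -28 + j
3342 + E(-3, 13) = 3342 + (-28 + 13) = 3342 - 15 = 3327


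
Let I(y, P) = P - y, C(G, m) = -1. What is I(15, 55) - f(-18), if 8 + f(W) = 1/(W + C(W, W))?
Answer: 913/19 ≈ 48.053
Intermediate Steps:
f(W) = -8 + 1/(-1 + W) (f(W) = -8 + 1/(W - 1) = -8 + 1/(-1 + W))
I(15, 55) - f(-18) = (55 - 1*15) - (9 - 8*(-18))/(-1 - 18) = (55 - 15) - (9 + 144)/(-19) = 40 - (-1)*153/19 = 40 - 1*(-153/19) = 40 + 153/19 = 913/19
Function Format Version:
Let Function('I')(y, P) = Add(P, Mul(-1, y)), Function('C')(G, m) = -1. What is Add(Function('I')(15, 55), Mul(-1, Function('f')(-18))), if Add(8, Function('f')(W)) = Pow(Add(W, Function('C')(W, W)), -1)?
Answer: Rational(913, 19) ≈ 48.053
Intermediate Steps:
Function('f')(W) = Add(-8, Pow(Add(-1, W), -1)) (Function('f')(W) = Add(-8, Pow(Add(W, -1), -1)) = Add(-8, Pow(Add(-1, W), -1)))
Add(Function('I')(15, 55), Mul(-1, Function('f')(-18))) = Add(Add(55, Mul(-1, 15)), Mul(-1, Mul(Pow(Add(-1, -18), -1), Add(9, Mul(-8, -18))))) = Add(Add(55, -15), Mul(-1, Mul(Pow(-19, -1), Add(9, 144)))) = Add(40, Mul(-1, Mul(Rational(-1, 19), 153))) = Add(40, Mul(-1, Rational(-153, 19))) = Add(40, Rational(153, 19)) = Rational(913, 19)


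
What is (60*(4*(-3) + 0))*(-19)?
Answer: 13680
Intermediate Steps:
(60*(4*(-3) + 0))*(-19) = (60*(-12 + 0))*(-19) = (60*(-12))*(-19) = -720*(-19) = 13680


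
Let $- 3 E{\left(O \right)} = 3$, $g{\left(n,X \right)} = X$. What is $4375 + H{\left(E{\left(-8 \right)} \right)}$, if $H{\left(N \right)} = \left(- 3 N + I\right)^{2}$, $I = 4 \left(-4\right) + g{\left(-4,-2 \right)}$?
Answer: $4600$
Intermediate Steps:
$E{\left(O \right)} = -1$ ($E{\left(O \right)} = \left(- \frac{1}{3}\right) 3 = -1$)
$I = -18$ ($I = 4 \left(-4\right) - 2 = -16 - 2 = -18$)
$H{\left(N \right)} = \left(-18 - 3 N\right)^{2}$ ($H{\left(N \right)} = \left(- 3 N - 18\right)^{2} = \left(-18 - 3 N\right)^{2}$)
$4375 + H{\left(E{\left(-8 \right)} \right)} = 4375 + 9 \left(6 - 1\right)^{2} = 4375 + 9 \cdot 5^{2} = 4375 + 9 \cdot 25 = 4375 + 225 = 4600$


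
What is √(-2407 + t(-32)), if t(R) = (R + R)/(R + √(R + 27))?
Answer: √((76960 - 2407*I*√5)/(-32 + I*√5)) ≈ 0.0014 + 49.041*I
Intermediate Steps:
t(R) = 2*R/(R + √(27 + R)) (t(R) = (2*R)/(R + √(27 + R)) = 2*R/(R + √(27 + R)))
√(-2407 + t(-32)) = √(-2407 + 2*(-32)/(-32 + √(27 - 32))) = √(-2407 + 2*(-32)/(-32 + √(-5))) = √(-2407 + 2*(-32)/(-32 + I*√5)) = √(-2407 - 64/(-32 + I*√5))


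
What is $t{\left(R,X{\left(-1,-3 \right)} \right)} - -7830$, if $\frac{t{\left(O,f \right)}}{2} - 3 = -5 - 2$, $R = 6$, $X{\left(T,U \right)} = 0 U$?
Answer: $7822$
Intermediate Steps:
$X{\left(T,U \right)} = 0$
$t{\left(O,f \right)} = -8$ ($t{\left(O,f \right)} = 6 + 2 \left(-5 - 2\right) = 6 + 2 \left(-7\right) = 6 - 14 = -8$)
$t{\left(R,X{\left(-1,-3 \right)} \right)} - -7830 = -8 - -7830 = -8 + 7830 = 7822$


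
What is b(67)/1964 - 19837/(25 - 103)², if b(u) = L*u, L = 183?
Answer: 4454507/1493622 ≈ 2.9824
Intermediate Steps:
b(u) = 183*u
b(67)/1964 - 19837/(25 - 103)² = (183*67)/1964 - 19837/(25 - 103)² = 12261*(1/1964) - 19837/((-78)²) = 12261/1964 - 19837/6084 = 4454507/1493622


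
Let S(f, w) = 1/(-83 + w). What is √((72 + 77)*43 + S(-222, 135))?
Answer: √4331145/26 ≈ 80.044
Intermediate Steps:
√((72 + 77)*43 + S(-222, 135)) = √((72 + 77)*43 + 1/(-83 + 135)) = √(149*43 + 1/52) = √(6407 + 1/52) = √(333165/52) = √4331145/26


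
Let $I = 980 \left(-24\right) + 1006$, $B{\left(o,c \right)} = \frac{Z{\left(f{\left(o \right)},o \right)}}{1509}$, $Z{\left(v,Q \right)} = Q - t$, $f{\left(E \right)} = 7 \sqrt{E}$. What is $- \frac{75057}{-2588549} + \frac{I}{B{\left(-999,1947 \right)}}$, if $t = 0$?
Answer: $\frac{29314156863539}{861986817} \approx 34008.0$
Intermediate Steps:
$Z{\left(v,Q \right)} = Q$ ($Z{\left(v,Q \right)} = Q - 0 = Q + 0 = Q$)
$B{\left(o,c \right)} = \frac{o}{1509}$
$I = -22514$ ($I = -23520 + 1006 = -22514$)
$- \frac{75057}{-2588549} + \frac{I}{B{\left(-999,1947 \right)}} = - \frac{75057}{-2588549} - \frac{22514}{\frac{1}{1509} \left(-999\right)} = \left(-75057\right) \left(- \frac{1}{2588549}\right) - \frac{22514}{- \frac{333}{503}} = \frac{75057}{2588549} - - \frac{11324542}{333} = \frac{75057}{2588549} + \frac{11324542}{333} = \frac{29314156863539}{861986817}$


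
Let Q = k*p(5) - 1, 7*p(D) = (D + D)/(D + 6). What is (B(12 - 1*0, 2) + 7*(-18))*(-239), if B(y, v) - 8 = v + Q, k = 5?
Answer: 2141201/77 ≈ 27808.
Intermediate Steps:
p(D) = 2*D/(7*(6 + D)) (p(D) = ((D + D)/(D + 6))/7 = ((2*D)/(6 + D))/7 = (2*D/(6 + D))/7 = 2*D/(7*(6 + D)))
Q = -27/77 (Q = 5*((2/7)*5/(6 + 5)) - 1 = 5*((2/7)*5/11) - 1 = 5*((2/7)*5*(1/11)) - 1 = 5*(10/77) - 1 = 50/77 - 1 = -27/77 ≈ -0.35065)
B(y, v) = 589/77 + v (B(y, v) = 8 + (v - 27/77) = 8 + (-27/77 + v) = 589/77 + v)
(B(12 - 1*0, 2) + 7*(-18))*(-239) = ((589/77 + 2) + 7*(-18))*(-239) = (743/77 - 126)*(-239) = -8959/77*(-239) = 2141201/77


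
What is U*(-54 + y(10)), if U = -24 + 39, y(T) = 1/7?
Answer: -5655/7 ≈ -807.86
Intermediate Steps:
y(T) = ⅐
U = 15
U*(-54 + y(10)) = 15*(-54 + ⅐) = 15*(-377/7) = -5655/7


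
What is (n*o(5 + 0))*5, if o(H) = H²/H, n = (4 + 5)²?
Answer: 2025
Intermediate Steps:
n = 81 (n = 9² = 81)
o(H) = H
(n*o(5 + 0))*5 = (81*(5 + 0))*5 = (81*5)*5 = 405*5 = 2025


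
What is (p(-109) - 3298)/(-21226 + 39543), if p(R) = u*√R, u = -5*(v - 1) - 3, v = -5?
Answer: -3298/18317 + 27*I*√109/18317 ≈ -0.18005 + 0.015389*I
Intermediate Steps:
u = 27 (u = -5*(-5 - 1) - 3 = -5*(-6) - 3 = 30 - 3 = 27)
p(R) = 27*√R
(p(-109) - 3298)/(-21226 + 39543) = (27*√(-109) - 3298)/(-21226 + 39543) = (27*(I*√109) - 3298)/18317 = (27*I*√109 - 3298)*(1/18317) = (-3298 + 27*I*√109)*(1/18317) = -3298/18317 + 27*I*√109/18317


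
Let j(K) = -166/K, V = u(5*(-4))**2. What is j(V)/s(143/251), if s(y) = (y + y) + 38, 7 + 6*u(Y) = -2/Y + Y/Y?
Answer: -4687425/1068667 ≈ -4.3862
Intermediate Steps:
u(Y) = -1 - 1/(3*Y) (u(Y) = -7/6 + (-2/Y + Y/Y)/6 = -7/6 + (-2/Y + 1)/6 = -7/6 + (1 - 2/Y)/6 = -7/6 + (1/6 - 1/(3*Y)) = -1 - 1/(3*Y))
s(y) = 38 + 2*y (s(y) = 2*y + 38 = 38 + 2*y)
V = 3481/3600 (V = ((-1/3 - 5*(-4))/((5*(-4))))**2 = ((-1/3 - 1*(-20))/(-20))**2 = (-(-1/3 + 20)/20)**2 = (-1/20*59/3)**2 = (-59/60)**2 = 3481/3600 ≈ 0.96694)
j(V)/s(143/251) = (-166/3481/3600)/(38 + 2*(143/251)) = (-166*3600/3481)/(38 + 2*(143*(1/251))) = -597600/(3481*(38 + 2*(143/251))) = -597600/(3481*(38 + 286/251)) = -597600/(3481*9824/251) = -597600/3481*251/9824 = -4687425/1068667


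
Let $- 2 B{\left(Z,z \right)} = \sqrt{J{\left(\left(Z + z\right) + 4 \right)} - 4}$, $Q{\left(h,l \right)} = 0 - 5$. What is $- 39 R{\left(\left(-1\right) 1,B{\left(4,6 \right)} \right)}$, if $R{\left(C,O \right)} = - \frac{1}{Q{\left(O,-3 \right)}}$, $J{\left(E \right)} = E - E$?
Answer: $- \frac{39}{5} \approx -7.8$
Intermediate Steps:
$Q{\left(h,l \right)} = -5$ ($Q{\left(h,l \right)} = 0 - 5 = -5$)
$J{\left(E \right)} = 0$
$B{\left(Z,z \right)} = - i$ ($B{\left(Z,z \right)} = - \frac{\sqrt{0 - 4}}{2} = - \frac{\sqrt{-4}}{2} = - \frac{2 i}{2} = - i$)
$R{\left(C,O \right)} = \frac{1}{5}$ ($R{\left(C,O \right)} = - \frac{1}{-5} = \left(-1\right) \left(- \frac{1}{5}\right) = \frac{1}{5}$)
$- 39 R{\left(\left(-1\right) 1,B{\left(4,6 \right)} \right)} = \left(-39\right) \frac{1}{5} = - \frac{39}{5}$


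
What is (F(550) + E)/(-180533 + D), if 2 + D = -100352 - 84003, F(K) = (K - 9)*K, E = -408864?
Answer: 55657/182445 ≈ 0.30506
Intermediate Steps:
F(K) = K*(-9 + K) (F(K) = (-9 + K)*K = K*(-9 + K))
D = -184357 (D = -2 + (-100352 - 84003) = -2 - 184355 = -184357)
(F(550) + E)/(-180533 + D) = (550*(-9 + 550) - 408864)/(-180533 - 184357) = (550*541 - 408864)/(-364890) = (297550 - 408864)*(-1/364890) = -111314*(-1/364890) = 55657/182445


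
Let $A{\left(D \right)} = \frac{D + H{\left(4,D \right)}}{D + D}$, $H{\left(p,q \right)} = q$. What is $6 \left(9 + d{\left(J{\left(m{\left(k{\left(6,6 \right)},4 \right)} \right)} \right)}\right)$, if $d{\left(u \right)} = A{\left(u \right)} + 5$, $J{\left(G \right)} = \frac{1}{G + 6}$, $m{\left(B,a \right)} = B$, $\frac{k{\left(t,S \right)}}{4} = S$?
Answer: $90$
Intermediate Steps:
$k{\left(t,S \right)} = 4 S$
$A{\left(D \right)} = 1$ ($A{\left(D \right)} = \frac{D + D}{D + D} = \frac{2 D}{2 D} = 2 D \frac{1}{2 D} = 1$)
$J{\left(G \right)} = \frac{1}{6 + G}$
$d{\left(u \right)} = 6$ ($d{\left(u \right)} = 1 + 5 = 6$)
$6 \left(9 + d{\left(J{\left(m{\left(k{\left(6,6 \right)},4 \right)} \right)} \right)}\right) = 6 \left(9 + 6\right) = 6 \cdot 15 = 90$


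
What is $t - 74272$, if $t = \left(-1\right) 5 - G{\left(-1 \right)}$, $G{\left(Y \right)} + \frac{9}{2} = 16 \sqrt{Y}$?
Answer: $- \frac{148545}{2} - 16 i \approx -74273.0 - 16.0 i$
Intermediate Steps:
$G{\left(Y \right)} = - \frac{9}{2} + 16 \sqrt{Y}$
$t = - \frac{1}{2} - 16 i$ ($t = \left(-1\right) 5 - \left(- \frac{9}{2} + 16 \sqrt{-1}\right) = -5 - \left(- \frac{9}{2} + 16 i\right) = -5 + \left(\frac{9}{2} - 16 i\right) = - \frac{1}{2} - 16 i \approx -0.5 - 16.0 i$)
$t - 74272 = \left(- \frac{1}{2} - 16 i\right) - 74272 = - \frac{148545}{2} - 16 i$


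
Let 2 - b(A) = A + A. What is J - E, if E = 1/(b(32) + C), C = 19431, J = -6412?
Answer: -124194029/19369 ≈ -6412.0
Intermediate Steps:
b(A) = 2 - 2*A (b(A) = 2 - (A + A) = 2 - 2*A)
E = 1/19369 (E = 1/((2 - 2*32) + 19431) = 1/((2 - 64) + 19431) = 1/(-62 + 19431) = 1/19369 ≈ 5.1629e-5)
J - E = -6412 - 1*1/19369 = -6412 - 1/19369 = -124194029/19369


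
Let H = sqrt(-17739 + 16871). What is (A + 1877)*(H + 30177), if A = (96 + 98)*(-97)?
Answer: -511228557 - 33882*I*sqrt(217) ≈ -5.1123e+8 - 4.9911e+5*I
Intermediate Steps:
H = 2*I*sqrt(217) (H = sqrt(-868) = 2*I*sqrt(217) ≈ 29.462*I)
A = -18818 (A = 194*(-97) = -18818)
(A + 1877)*(H + 30177) = (-18818 + 1877)*(2*I*sqrt(217) + 30177) = -16941*(30177 + 2*I*sqrt(217)) = -511228557 - 33882*I*sqrt(217)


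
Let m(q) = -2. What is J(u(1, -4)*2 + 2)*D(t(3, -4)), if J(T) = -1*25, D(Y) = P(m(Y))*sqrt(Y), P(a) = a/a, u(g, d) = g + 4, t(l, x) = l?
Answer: -25*sqrt(3) ≈ -43.301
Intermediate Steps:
u(g, d) = 4 + g
P(a) = 1
D(Y) = sqrt(Y) (D(Y) = 1*sqrt(Y) = sqrt(Y))
J(T) = -25
J(u(1, -4)*2 + 2)*D(t(3, -4)) = -25*sqrt(3)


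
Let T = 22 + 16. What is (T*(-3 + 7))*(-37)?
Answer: -5624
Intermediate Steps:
T = 38
(T*(-3 + 7))*(-37) = (38*(-3 + 7))*(-37) = (38*4)*(-37) = 152*(-37) = -5624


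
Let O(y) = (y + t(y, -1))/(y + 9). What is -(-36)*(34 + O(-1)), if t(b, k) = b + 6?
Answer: 1242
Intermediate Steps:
t(b, k) = 6 + b
O(y) = (6 + 2*y)/(9 + y) (O(y) = (y + (6 + y))/(y + 9) = (6 + 2*y)/(9 + y))
-(-36)*(34 + O(-1)) = -(-36)*(34 + 2*(3 - 1)/(9 - 1)) = -(-36)*(34 + 2*2/8) = -(-36)*(34 + 2*(⅛)*2) = -(-36)*(34 + ½) = -(-36)*69/2 = -1*(-1242) = 1242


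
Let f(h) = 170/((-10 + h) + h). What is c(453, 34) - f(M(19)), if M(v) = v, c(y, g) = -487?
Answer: -6903/14 ≈ -493.07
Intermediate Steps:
f(h) = 170/(-10 + 2*h)
c(453, 34) - f(M(19)) = -487 - 85/(-5 + 19) = -487 - 85/14 = -6903/14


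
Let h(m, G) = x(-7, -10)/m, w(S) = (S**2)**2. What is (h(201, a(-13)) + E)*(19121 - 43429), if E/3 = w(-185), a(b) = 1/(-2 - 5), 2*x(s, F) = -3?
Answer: -5723111389480346/67 ≈ -8.5420e+13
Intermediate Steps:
x(s, F) = -3/2 (x(s, F) = (1/2)*(-3) = -3/2)
a(b) = -1/7 (a(b) = 1/(-7) = -1/7)
w(S) = S**4
E = 3514051875 (E = 3*(-185)**4 = 3*1171350625 = 3514051875)
h(m, G) = -3/(2*m)
(h(201, a(-13)) + E)*(19121 - 43429) = (-3/2/201 + 3514051875)*(19121 - 43429) = (-3/2*1/201 + 3514051875)*(-24308) = (-1/134 + 3514051875)*(-24308) = (470882951249/134)*(-24308) = -5723111389480346/67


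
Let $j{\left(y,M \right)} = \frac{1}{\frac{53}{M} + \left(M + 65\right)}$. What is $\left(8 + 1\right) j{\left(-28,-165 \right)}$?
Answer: $- \frac{1485}{16553} \approx -0.089712$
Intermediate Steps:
$j{\left(y,M \right)} = \frac{1}{65 + M + \frac{53}{M}}$ ($j{\left(y,M \right)} = \frac{1}{\frac{53}{M} + \left(65 + M\right)} = \frac{1}{65 + M + \frac{53}{M}}$)
$\left(8 + 1\right) j{\left(-28,-165 \right)} = \left(8 + 1\right) \left(- \frac{165}{53 + \left(-165\right)^{2} + 65 \left(-165\right)}\right) = 9 \left(- \frac{165}{53 + 27225 - 10725}\right) = 9 \left(- \frac{165}{16553}\right) = - \frac{1485}{16553}$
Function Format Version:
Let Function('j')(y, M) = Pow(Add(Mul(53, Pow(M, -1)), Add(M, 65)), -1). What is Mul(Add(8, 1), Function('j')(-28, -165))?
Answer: Rational(-1485, 16553) ≈ -0.089712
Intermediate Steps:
Function('j')(y, M) = Pow(Add(65, M, Mul(53, Pow(M, -1))), -1) (Function('j')(y, M) = Pow(Add(Mul(53, Pow(M, -1)), Add(65, M)), -1) = Pow(Add(65, M, Mul(53, Pow(M, -1))), -1))
Mul(Add(8, 1), Function('j')(-28, -165)) = Mul(Add(8, 1), Mul(-165, Pow(Add(53, Pow(-165, 2), Mul(65, -165)), -1))) = Mul(9, Mul(-165, Pow(Add(53, 27225, -10725), -1))) = Mul(9, Mul(-165, Pow(16553, -1))) = Mul(9, Mul(-165, Rational(1, 16553))) = Mul(9, Rational(-165, 16553)) = Rational(-1485, 16553)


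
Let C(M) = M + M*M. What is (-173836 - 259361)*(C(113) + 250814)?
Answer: -114232316112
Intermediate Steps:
C(M) = M + M²
(-173836 - 259361)*(C(113) + 250814) = (-173836 - 259361)*(113*(1 + 113) + 250814) = -433197*(113*114 + 250814) = -433197*(12882 + 250814) = -433197*263696 = -114232316112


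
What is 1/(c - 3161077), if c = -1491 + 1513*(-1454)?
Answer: -1/5362470 ≈ -1.8648e-7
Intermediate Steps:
c = -2201393 (c = -1491 - 2199902 = -2201393)
1/(c - 3161077) = 1/(-2201393 - 3161077) = 1/(-5362470) = -1/5362470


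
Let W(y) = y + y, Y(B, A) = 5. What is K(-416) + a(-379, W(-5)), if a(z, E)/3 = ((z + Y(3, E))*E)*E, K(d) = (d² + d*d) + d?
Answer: 233496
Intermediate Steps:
K(d) = d + 2*d² (K(d) = (d² + d²) + d = 2*d² + d = d + 2*d²)
W(y) = 2*y
a(z, E) = 3*E²*(5 + z) (a(z, E) = 3*(((z + 5)*E)*E) = 3*(((5 + z)*E)*E) = 3*((E*(5 + z))*E) = 3*(E²*(5 + z)) = 3*E²*(5 + z))
K(-416) + a(-379, W(-5)) = -416*(1 + 2*(-416)) + 3*(2*(-5))²*(5 - 379) = -416*(1 - 832) + 3*(-10)²*(-374) = -416*(-831) + 3*100*(-374) = 345696 - 112200 = 233496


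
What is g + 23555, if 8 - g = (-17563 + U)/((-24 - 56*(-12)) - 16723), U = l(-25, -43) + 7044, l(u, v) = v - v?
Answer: 378764706/16075 ≈ 23562.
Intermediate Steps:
l(u, v) = 0
U = 7044 (U = 0 + 7044 = 7044)
g = 118081/16075 (g = 8 - (-17563 + 7044)/((-24 - 56*(-12)) - 16723) = 8 - (-10519)/((-24 + 672) - 16723) = 8 - (-10519)/(648 - 16723) = 8 - (-10519)/(-16075) = 8 - (-10519)*(-1)/16075 = 8 - 1*10519/16075 = 8 - 10519/16075 = 118081/16075 ≈ 7.3456)
g + 23555 = 118081/16075 + 23555 = 378764706/16075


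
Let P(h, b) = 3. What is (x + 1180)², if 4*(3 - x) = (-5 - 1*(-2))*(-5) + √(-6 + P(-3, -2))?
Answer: (4717 - I*√3)²/16 ≈ 1.3906e+6 - 1021.3*I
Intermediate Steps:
x = -¾ - I*√3/4 (x = 3 - ((-5 - 1*(-2))*(-5) + √(-6 + 3))/4 = 3 - ((-5 + 2)*(-5) + √(-3))/4 = 3 - (-3*(-5) + I*√3)/4 = 3 - (15 + I*√3)/4 = 3 + (-15/4 - I*√3/4) = -¾ - I*√3/4 ≈ -0.75 - 0.43301*I)
(x + 1180)² = ((-¾ - I*√3/4) + 1180)² = (4717/4 - I*√3/4)²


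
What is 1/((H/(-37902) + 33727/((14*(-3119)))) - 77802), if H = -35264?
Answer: -827514366/64382141944997 ≈ -1.2853e-5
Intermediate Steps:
1/((H/(-37902) + 33727/((14*(-3119)))) - 77802) = 1/((-35264/(-37902) + 33727/((14*(-3119)))) - 77802) = 1/((-35264*(-1/37902) + 33727/(-43666)) - 77802) = 1/((17632/18951 + 33727*(-1/43666)) - 77802) = 1/((17632/18951 - 33727/43666) - 77802) = 1/(130758535/827514366 - 77802) = 1/(-64382141944997/827514366) = -827514366/64382141944997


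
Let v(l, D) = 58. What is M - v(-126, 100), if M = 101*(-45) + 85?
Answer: -4518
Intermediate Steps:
M = -4460 (M = -4545 + 85 = -4460)
M - v(-126, 100) = -4460 - 1*58 = -4460 - 58 = -4518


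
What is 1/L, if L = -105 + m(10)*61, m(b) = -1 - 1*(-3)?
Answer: 1/17 ≈ 0.058824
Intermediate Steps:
m(b) = 2 (m(b) = -1 + 3 = 2)
L = 17 (L = -105 + 2*61 = -105 + 122 = 17)
1/L = 1/17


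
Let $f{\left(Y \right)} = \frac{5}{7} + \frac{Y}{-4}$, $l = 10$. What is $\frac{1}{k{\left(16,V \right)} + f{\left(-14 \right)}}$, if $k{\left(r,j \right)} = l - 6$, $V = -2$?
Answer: $\frac{14}{115} \approx 0.12174$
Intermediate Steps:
$f{\left(Y \right)} = \frac{5}{7} - \frac{Y}{4}$ ($f{\left(Y \right)} = 5 \cdot \frac{1}{7} + Y \left(- \frac{1}{4}\right) = \frac{5}{7} - \frac{Y}{4}$)
$k{\left(r,j \right)} = 4$ ($k{\left(r,j \right)} = 10 - 6 = 4$)
$\frac{1}{k{\left(16,V \right)} + f{\left(-14 \right)}} = \frac{1}{4 + \left(\frac{5}{7} - - \frac{7}{2}\right)} = \frac{1}{4 + \left(\frac{5}{7} + \frac{7}{2}\right)} = \frac{1}{4 + \frac{59}{14}} = \frac{1}{\frac{115}{14}} = \frac{14}{115}$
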